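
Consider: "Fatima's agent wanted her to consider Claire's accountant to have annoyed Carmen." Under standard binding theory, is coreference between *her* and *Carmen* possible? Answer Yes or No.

*Carmen* is an R-expression; Principle C requires it to be free (not bound by any c-commanding expression).
— her: subject of the clause headed by 'consider'; the pronoun c-commands the R-expression — coreference blocked (Principle C).

No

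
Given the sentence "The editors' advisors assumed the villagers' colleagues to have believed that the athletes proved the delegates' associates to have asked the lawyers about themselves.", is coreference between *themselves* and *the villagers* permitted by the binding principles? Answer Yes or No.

*themselves* is a reflexive; Principle A requires it to be bound within its binding domain — the clause headed by 'asked'.
— the villagers: possessor inside the subject DP of the clause headed by 'believed'; does not c-command the reflexive — cannot bind it (Principle A).

No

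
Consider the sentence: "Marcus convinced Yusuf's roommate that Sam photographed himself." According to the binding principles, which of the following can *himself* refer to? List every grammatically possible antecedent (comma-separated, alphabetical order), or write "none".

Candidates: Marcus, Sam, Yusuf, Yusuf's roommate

Sam

*himself* is a reflexive; Principle A requires it to be bound within its binding domain — the clause headed by 'photographed'.
— Marcus: subject of the matrix clause; c-commands the reflexive but lies outside its binding domain — cannot bind it (Principle A).
— Sam: subject of the clause headed by 'photographed'; c-commands the reflexive within its binding domain — allowed (Principle A).
— Yusuf: possessor inside the object DP of the matrix clause; does not c-command the reflexive — cannot bind it (Principle A).
— Yusuf's roommate: object of the matrix clause; c-commands the reflexive but lies outside its binding domain — cannot bind it (Principle A).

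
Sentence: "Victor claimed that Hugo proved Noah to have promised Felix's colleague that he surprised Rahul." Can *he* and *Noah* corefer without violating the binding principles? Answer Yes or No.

Yes

*Noah* is an R-expression; Principle C requires it to be free (not bound by any c-commanding expression).
— he: subject of the clause headed by 'surprised'; the pronoun does not c-command the R-expression — coreference allowed.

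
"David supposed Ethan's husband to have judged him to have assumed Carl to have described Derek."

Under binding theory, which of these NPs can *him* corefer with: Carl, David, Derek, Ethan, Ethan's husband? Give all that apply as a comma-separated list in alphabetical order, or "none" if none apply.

David, Ethan

*him* is a pronoun; Principle B requires it to be free in its binding domain — the clause headed by 'judged'.
— Carl: subject of the clause headed by 'described'; is c-commanded by the pronoun; coreference would bind this R-expression — blocked (Principle C).
— David: subject of the matrix clause; c-commands the pronoun but lies outside its binding domain — allowed.
— Derek: object of the clause headed by 'described'; is c-commanded by the pronoun; coreference would bind this R-expression — blocked (Principle C).
— Ethan: possessor inside the subject DP of the clause headed by 'judged'; does not c-command the pronoun — Principle B does not apply; allowed.
— Ethan's husband: subject of the clause headed by 'judged'; c-commands the pronoun within its binding domain — blocked (Principle B).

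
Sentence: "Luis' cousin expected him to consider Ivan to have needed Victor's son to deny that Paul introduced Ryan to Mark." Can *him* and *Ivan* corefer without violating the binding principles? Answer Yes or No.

*Ivan* is an R-expression; Principle C requires it to be free (not bound by any c-commanding expression).
— him: subject of the clause headed by 'consider'; the pronoun c-commands the R-expression — coreference blocked (Principle C).

No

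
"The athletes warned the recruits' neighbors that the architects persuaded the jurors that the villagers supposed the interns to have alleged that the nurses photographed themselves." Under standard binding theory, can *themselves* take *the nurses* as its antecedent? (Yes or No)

Yes

*themselves* is a reflexive; Principle A requires it to be bound within its binding domain — the clause headed by 'photographed'.
— the nurses: subject of the clause headed by 'photographed'; c-commands the reflexive within its binding domain — allowed (Principle A).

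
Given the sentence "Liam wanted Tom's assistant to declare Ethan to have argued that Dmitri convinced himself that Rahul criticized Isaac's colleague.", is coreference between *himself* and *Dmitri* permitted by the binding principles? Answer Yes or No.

Yes

*himself* is a reflexive; Principle A requires it to be bound within its binding domain — the clause headed by 'convinced'.
— Dmitri: subject of the clause headed by 'convinced'; c-commands the reflexive within its binding domain — allowed (Principle A).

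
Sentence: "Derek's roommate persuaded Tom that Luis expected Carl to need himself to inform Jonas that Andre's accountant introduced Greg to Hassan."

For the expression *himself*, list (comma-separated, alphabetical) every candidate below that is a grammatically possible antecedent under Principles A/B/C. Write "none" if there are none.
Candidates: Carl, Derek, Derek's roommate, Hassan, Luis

*himself* is a reflexive; Principle A requires it to be bound within its binding domain — the clause headed by 'need'.
— Carl: subject of the clause headed by 'need'; c-commands the reflexive within its binding domain — allowed (Principle A).
— Derek: possessor inside the subject DP of the matrix clause; does not c-command the reflexive — cannot bind it (Principle A).
— Derek's roommate: subject of the matrix clause; c-commands the reflexive but lies outside its binding domain — cannot bind it (Principle A).
— Hassan: second object of the clause headed by 'introduced'; does not c-command the reflexive — cannot bind it (Principle A).
— Luis: subject of the clause headed by 'expected'; c-commands the reflexive but lies outside its binding domain — cannot bind it (Principle A).

Carl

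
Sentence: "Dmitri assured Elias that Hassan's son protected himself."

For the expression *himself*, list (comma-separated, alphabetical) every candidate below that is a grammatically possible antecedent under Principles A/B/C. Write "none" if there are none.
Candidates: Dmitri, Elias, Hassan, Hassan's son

Hassan's son

*himself* is a reflexive; Principle A requires it to be bound within its binding domain — the clause headed by 'protected'.
— Dmitri: subject of the matrix clause; c-commands the reflexive but lies outside its binding domain — cannot bind it (Principle A).
— Elias: object of the matrix clause; c-commands the reflexive but lies outside its binding domain — cannot bind it (Principle A).
— Hassan: possessor inside the subject DP of the clause headed by 'protected'; does not c-command the reflexive — cannot bind it (Principle A).
— Hassan's son: subject of the clause headed by 'protected'; c-commands the reflexive within its binding domain — allowed (Principle A).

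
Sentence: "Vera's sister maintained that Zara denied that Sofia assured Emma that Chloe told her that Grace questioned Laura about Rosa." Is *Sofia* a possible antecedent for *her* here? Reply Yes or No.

*her* is a pronoun; Principle B requires it to be free in its binding domain — the clause headed by 'told'.
— Sofia: subject of the clause headed by 'assured'; c-commands the pronoun but lies outside its binding domain — allowed.

Yes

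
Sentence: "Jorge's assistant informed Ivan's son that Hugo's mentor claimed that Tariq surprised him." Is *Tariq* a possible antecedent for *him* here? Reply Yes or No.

No

*him* is a pronoun; Principle B requires it to be free in its binding domain — the clause headed by 'surprised'.
— Tariq: subject of the clause headed by 'surprised'; c-commands the pronoun within its binding domain — blocked (Principle B).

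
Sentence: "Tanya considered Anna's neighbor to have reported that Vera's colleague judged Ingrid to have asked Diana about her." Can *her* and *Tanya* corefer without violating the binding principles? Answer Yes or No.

*Tanya* is an R-expression; Principle C requires it to be free (not bound by any c-commanding expression).
— her: second object of the clause headed by 'asked'; the pronoun does not c-command the R-expression — coreference allowed.

Yes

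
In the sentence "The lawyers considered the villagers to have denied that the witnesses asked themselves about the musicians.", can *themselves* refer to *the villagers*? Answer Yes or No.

*themselves* is a reflexive; Principle A requires it to be bound within its binding domain — the clause headed by 'asked'.
— the villagers: subject of the clause headed by 'denied'; c-commands the reflexive but lies outside its binding domain — cannot bind it (Principle A).

No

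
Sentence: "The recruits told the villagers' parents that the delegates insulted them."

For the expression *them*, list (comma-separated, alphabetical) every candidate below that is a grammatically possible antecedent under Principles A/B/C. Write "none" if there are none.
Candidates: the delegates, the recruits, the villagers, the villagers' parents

the recruits, the villagers, the villagers' parents

*them* is a pronoun; Principle B requires it to be free in its binding domain — the clause headed by 'insulted'.
— the delegates: subject of the clause headed by 'insulted'; c-commands the pronoun within its binding domain — blocked (Principle B).
— the recruits: subject of the matrix clause; c-commands the pronoun but lies outside its binding domain — allowed.
— the villagers: possessor inside the object DP of the matrix clause; does not c-command the pronoun — Principle B does not apply; allowed.
— the villagers' parents: object of the matrix clause; c-commands the pronoun but lies outside its binding domain — allowed.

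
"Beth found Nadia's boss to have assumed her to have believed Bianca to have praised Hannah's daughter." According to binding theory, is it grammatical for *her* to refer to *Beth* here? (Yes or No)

*Beth* is an R-expression; Principle C requires it to be free (not bound by any c-commanding expression).
— her: subject of the clause headed by 'believed'; the pronoun does not c-command the R-expression — coreference allowed.

Yes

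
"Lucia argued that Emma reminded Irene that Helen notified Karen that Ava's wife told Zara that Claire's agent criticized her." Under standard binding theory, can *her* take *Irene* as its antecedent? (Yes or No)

Yes

*her* is a pronoun; Principle B requires it to be free in its binding domain — the clause headed by 'criticized'.
— Irene: object of the clause headed by 'reminded'; c-commands the pronoun but lies outside its binding domain — allowed.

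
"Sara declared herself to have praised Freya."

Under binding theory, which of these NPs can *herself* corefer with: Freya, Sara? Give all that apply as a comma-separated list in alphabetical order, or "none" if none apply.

Sara

*herself* is a reflexive; Principle A requires it to be bound within its binding domain — the matrix clause.
— Freya: object of the clause headed by 'praised'; does not c-command the reflexive — cannot bind it (Principle A).
— Sara: subject of the matrix clause; c-commands the reflexive within its binding domain — allowed (Principle A).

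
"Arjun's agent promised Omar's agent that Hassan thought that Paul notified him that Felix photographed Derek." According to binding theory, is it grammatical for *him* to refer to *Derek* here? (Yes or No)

*Derek* is an R-expression; Principle C requires it to be free (not bound by any c-commanding expression).
— him: object of the clause headed by 'notified'; the pronoun c-commands the R-expression — coreference blocked (Principle C).

No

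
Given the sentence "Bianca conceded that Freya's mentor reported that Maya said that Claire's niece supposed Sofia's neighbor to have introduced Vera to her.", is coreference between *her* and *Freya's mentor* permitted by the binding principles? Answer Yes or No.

*her* is a pronoun; Principle B requires it to be free in its binding domain — the clause headed by 'introduced'.
— Freya's mentor: subject of the clause headed by 'reported'; c-commands the pronoun but lies outside its binding domain — allowed.

Yes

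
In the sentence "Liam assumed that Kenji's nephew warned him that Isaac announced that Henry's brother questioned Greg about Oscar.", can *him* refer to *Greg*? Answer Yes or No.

*him* is a pronoun; Principle B requires it to be free in its binding domain — the clause headed by 'warned'.
— Greg: object of the clause headed by 'questioned'; is c-commanded by the pronoun; coreference would bind this R-expression — blocked (Principle C).

No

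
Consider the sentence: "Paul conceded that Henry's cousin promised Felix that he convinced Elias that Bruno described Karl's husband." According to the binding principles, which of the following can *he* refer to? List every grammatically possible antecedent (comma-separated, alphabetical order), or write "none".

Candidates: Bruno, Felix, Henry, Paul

Felix, Henry, Paul

*he* is a pronoun; Principle B requires it to be free in its binding domain — the clause headed by 'convinced'.
— Bruno: subject of the clause headed by 'described'; is c-commanded by the pronoun; coreference would bind this R-expression — blocked (Principle C).
— Felix: object of the clause headed by 'promised'; c-commands the pronoun but lies outside its binding domain — allowed.
— Henry: possessor inside the subject DP of the clause headed by 'promised'; does not c-command the pronoun — Principle B does not apply; allowed.
— Paul: subject of the matrix clause; c-commands the pronoun but lies outside its binding domain — allowed.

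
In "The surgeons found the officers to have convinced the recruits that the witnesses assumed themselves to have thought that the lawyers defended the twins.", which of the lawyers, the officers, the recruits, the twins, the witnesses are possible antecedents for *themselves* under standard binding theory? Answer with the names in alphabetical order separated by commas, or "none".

the witnesses

*themselves* is a reflexive; Principle A requires it to be bound within its binding domain — the clause headed by 'assumed'.
— the lawyers: subject of the clause headed by 'defended'; does not c-command the reflexive — cannot bind it (Principle A).
— the officers: subject of the clause headed by 'convinced'; c-commands the reflexive but lies outside its binding domain — cannot bind it (Principle A).
— the recruits: object of the clause headed by 'convinced'; c-commands the reflexive but lies outside its binding domain — cannot bind it (Principle A).
— the twins: object of the clause headed by 'defended'; does not c-command the reflexive — cannot bind it (Principle A).
— the witnesses: subject of the clause headed by 'assumed'; c-commands the reflexive within its binding domain — allowed (Principle A).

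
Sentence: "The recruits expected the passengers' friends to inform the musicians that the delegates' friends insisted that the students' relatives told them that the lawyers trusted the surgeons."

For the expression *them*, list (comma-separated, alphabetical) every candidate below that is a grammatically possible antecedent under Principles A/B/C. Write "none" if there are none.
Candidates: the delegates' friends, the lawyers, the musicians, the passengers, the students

*them* is a pronoun; Principle B requires it to be free in its binding domain — the clause headed by 'told'.
— the delegates' friends: subject of the clause headed by 'insisted'; c-commands the pronoun but lies outside its binding domain — allowed.
— the lawyers: subject of the clause headed by 'trusted'; is c-commanded by the pronoun; coreference would bind this R-expression — blocked (Principle C).
— the musicians: object of the clause headed by 'inform'; c-commands the pronoun but lies outside its binding domain — allowed.
— the passengers: possessor inside the subject DP of the clause headed by 'inform'; does not c-command the pronoun — Principle B does not apply; allowed.
— the students: possessor inside the subject DP of the clause headed by 'told'; does not c-command the pronoun — Principle B does not apply; allowed.

the delegates' friends, the musicians, the passengers, the students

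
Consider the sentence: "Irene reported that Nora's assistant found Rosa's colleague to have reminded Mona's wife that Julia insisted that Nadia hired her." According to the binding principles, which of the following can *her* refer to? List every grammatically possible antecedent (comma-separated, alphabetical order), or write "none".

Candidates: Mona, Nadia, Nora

Mona, Nora

*her* is a pronoun; Principle B requires it to be free in its binding domain — the clause headed by 'hired'.
— Mona: possessor inside the object DP of the clause headed by 'reminded'; does not c-command the pronoun — Principle B does not apply; allowed.
— Nadia: subject of the clause headed by 'hired'; c-commands the pronoun within its binding domain — blocked (Principle B).
— Nora: possessor inside the subject DP of the clause headed by 'found'; does not c-command the pronoun — Principle B does not apply; allowed.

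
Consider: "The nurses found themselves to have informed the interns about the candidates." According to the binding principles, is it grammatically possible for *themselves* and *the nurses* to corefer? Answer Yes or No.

Yes

*themselves* is a reflexive; Principle A requires it to be bound within its binding domain — the matrix clause.
— the nurses: subject of the matrix clause; c-commands the reflexive within its binding domain — allowed (Principle A).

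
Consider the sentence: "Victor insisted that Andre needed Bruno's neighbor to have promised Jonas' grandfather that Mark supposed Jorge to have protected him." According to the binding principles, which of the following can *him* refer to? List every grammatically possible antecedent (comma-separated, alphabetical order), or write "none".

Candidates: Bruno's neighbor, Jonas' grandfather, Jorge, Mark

*him* is a pronoun; Principle B requires it to be free in its binding domain — the clause headed by 'protected'.
— Bruno's neighbor: subject of the clause headed by 'promised'; c-commands the pronoun but lies outside its binding domain — allowed.
— Jonas' grandfather: object of the clause headed by 'promised'; c-commands the pronoun but lies outside its binding domain — allowed.
— Jorge: subject of the clause headed by 'protected'; c-commands the pronoun within its binding domain — blocked (Principle B).
— Mark: subject of the clause headed by 'supposed'; c-commands the pronoun but lies outside its binding domain — allowed.

Bruno's neighbor, Jonas' grandfather, Mark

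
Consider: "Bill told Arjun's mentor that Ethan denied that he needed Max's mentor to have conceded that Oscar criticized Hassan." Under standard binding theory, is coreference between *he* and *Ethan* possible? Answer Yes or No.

*Ethan* is an R-expression; Principle C requires it to be free (not bound by any c-commanding expression).
— he: subject of the clause headed by 'needed'; the pronoun does not c-command the R-expression — coreference allowed.

Yes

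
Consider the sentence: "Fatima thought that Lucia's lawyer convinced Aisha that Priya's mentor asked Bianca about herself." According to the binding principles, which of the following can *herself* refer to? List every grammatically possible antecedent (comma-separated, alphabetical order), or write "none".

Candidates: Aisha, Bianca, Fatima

Bianca

*herself* is a reflexive; Principle A requires it to be bound within its binding domain — the clause headed by 'asked'.
— Aisha: object of the clause headed by 'convinced'; c-commands the reflexive but lies outside its binding domain — cannot bind it (Principle A).
— Bianca: object of the clause headed by 'asked'; c-commands the reflexive within its binding domain — allowed (Principle A).
— Fatima: subject of the matrix clause; c-commands the reflexive but lies outside its binding domain — cannot bind it (Principle A).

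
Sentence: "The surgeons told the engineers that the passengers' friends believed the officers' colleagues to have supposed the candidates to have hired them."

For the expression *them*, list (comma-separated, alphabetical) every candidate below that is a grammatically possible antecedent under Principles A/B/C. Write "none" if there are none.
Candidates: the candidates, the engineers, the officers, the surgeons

*them* is a pronoun; Principle B requires it to be free in its binding domain — the clause headed by 'hired'.
— the candidates: subject of the clause headed by 'hired'; c-commands the pronoun within its binding domain — blocked (Principle B).
— the engineers: object of the matrix clause; c-commands the pronoun but lies outside its binding domain — allowed.
— the officers: possessor inside the subject DP of the clause headed by 'supposed'; does not c-command the pronoun — Principle B does not apply; allowed.
— the surgeons: subject of the matrix clause; c-commands the pronoun but lies outside its binding domain — allowed.

the engineers, the officers, the surgeons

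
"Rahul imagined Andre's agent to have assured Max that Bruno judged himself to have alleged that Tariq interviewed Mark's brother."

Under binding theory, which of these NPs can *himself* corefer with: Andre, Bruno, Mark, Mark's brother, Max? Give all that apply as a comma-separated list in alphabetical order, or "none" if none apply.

Bruno

*himself* is a reflexive; Principle A requires it to be bound within its binding domain — the clause headed by 'judged'.
— Andre: possessor inside the subject DP of the clause headed by 'assured'; does not c-command the reflexive — cannot bind it (Principle A).
— Bruno: subject of the clause headed by 'judged'; c-commands the reflexive within its binding domain — allowed (Principle A).
— Mark: possessor inside the object DP of the clause headed by 'interviewed'; does not c-command the reflexive — cannot bind it (Principle A).
— Mark's brother: object of the clause headed by 'interviewed'; does not c-command the reflexive — cannot bind it (Principle A).
— Max: object of the clause headed by 'assured'; c-commands the reflexive but lies outside its binding domain — cannot bind it (Principle A).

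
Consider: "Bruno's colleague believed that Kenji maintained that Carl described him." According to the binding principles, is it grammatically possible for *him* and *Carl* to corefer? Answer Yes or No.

No

*him* is a pronoun; Principle B requires it to be free in its binding domain — the clause headed by 'described'.
— Carl: subject of the clause headed by 'described'; c-commands the pronoun within its binding domain — blocked (Principle B).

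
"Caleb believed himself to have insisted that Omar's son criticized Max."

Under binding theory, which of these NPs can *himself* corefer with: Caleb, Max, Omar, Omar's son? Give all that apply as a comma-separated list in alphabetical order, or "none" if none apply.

*himself* is a reflexive; Principle A requires it to be bound within its binding domain — the matrix clause.
— Caleb: subject of the matrix clause; c-commands the reflexive within its binding domain — allowed (Principle A).
— Max: object of the clause headed by 'criticized'; does not c-command the reflexive — cannot bind it (Principle A).
— Omar: possessor inside the subject DP of the clause headed by 'criticized'; does not c-command the reflexive — cannot bind it (Principle A).
— Omar's son: subject of the clause headed by 'criticized'; does not c-command the reflexive — cannot bind it (Principle A).

Caleb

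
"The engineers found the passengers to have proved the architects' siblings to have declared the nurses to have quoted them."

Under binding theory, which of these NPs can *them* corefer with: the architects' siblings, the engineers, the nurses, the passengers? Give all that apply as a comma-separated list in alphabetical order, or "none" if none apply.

*them* is a pronoun; Principle B requires it to be free in its binding domain — the clause headed by 'quoted'.
— the architects' siblings: subject of the clause headed by 'declared'; c-commands the pronoun but lies outside its binding domain — allowed.
— the engineers: subject of the matrix clause; c-commands the pronoun but lies outside its binding domain — allowed.
— the nurses: subject of the clause headed by 'quoted'; c-commands the pronoun within its binding domain — blocked (Principle B).
— the passengers: subject of the clause headed by 'proved'; c-commands the pronoun but lies outside its binding domain — allowed.

the architects' siblings, the engineers, the passengers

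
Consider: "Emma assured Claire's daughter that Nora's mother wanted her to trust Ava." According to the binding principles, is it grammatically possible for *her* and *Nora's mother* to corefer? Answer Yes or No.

*her* is a pronoun; Principle B requires it to be free in its binding domain — the clause headed by 'wanted'.
— Nora's mother: subject of the clause headed by 'wanted'; c-commands the pronoun within its binding domain — blocked (Principle B).

No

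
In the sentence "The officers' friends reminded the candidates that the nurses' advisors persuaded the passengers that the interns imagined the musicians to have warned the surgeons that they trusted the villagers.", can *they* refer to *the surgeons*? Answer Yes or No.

*they* is a pronoun; Principle B requires it to be free in its binding domain — the clause headed by 'trusted'.
— the surgeons: object of the clause headed by 'warned'; c-commands the pronoun but lies outside its binding domain — allowed.

Yes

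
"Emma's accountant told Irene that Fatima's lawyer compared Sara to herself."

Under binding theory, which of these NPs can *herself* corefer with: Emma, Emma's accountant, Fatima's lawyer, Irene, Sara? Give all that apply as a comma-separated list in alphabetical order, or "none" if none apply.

*herself* is a reflexive; Principle A requires it to be bound within its binding domain — the clause headed by 'compared'.
— Emma: possessor inside the subject DP of the matrix clause; does not c-command the reflexive — cannot bind it (Principle A).
— Emma's accountant: subject of the matrix clause; c-commands the reflexive but lies outside its binding domain — cannot bind it (Principle A).
— Fatima's lawyer: subject of the clause headed by 'compared'; c-commands the reflexive within its binding domain — allowed (Principle A).
— Irene: object of the matrix clause; c-commands the reflexive but lies outside its binding domain — cannot bind it (Principle A).
— Sara: object of the clause headed by 'compared'; c-commands the reflexive within its binding domain — allowed (Principle A).

Fatima's lawyer, Sara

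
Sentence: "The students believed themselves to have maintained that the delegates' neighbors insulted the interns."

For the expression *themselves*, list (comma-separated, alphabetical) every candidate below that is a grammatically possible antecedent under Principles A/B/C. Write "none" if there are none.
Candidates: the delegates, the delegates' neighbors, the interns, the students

*themselves* is a reflexive; Principle A requires it to be bound within its binding domain — the matrix clause.
— the delegates: possessor inside the subject DP of the clause headed by 'insulted'; does not c-command the reflexive — cannot bind it (Principle A).
— the delegates' neighbors: subject of the clause headed by 'insulted'; does not c-command the reflexive — cannot bind it (Principle A).
— the interns: object of the clause headed by 'insulted'; does not c-command the reflexive — cannot bind it (Principle A).
— the students: subject of the matrix clause; c-commands the reflexive within its binding domain — allowed (Principle A).

the students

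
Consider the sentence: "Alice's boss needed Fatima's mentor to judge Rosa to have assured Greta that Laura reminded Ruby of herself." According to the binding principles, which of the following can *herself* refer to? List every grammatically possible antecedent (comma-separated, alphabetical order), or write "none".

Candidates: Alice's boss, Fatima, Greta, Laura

*herself* is a reflexive; Principle A requires it to be bound within its binding domain — the clause headed by 'reminded'.
— Alice's boss: subject of the matrix clause; c-commands the reflexive but lies outside its binding domain — cannot bind it (Principle A).
— Fatima: possessor inside the subject DP of the clause headed by 'judge'; does not c-command the reflexive — cannot bind it (Principle A).
— Greta: object of the clause headed by 'assured'; c-commands the reflexive but lies outside its binding domain — cannot bind it (Principle A).
— Laura: subject of the clause headed by 'reminded'; c-commands the reflexive within its binding domain — allowed (Principle A).

Laura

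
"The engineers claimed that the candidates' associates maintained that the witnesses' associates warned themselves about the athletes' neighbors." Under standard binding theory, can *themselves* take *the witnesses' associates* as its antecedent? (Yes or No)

Yes

*themselves* is a reflexive; Principle A requires it to be bound within its binding domain — the clause headed by 'warned'.
— the witnesses' associates: subject of the clause headed by 'warned'; c-commands the reflexive within its binding domain — allowed (Principle A).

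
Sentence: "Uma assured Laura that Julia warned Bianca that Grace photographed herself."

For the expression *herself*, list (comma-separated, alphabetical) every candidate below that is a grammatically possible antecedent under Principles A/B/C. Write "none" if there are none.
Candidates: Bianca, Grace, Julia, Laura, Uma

Grace

*herself* is a reflexive; Principle A requires it to be bound within its binding domain — the clause headed by 'photographed'.
— Bianca: object of the clause headed by 'warned'; c-commands the reflexive but lies outside its binding domain — cannot bind it (Principle A).
— Grace: subject of the clause headed by 'photographed'; c-commands the reflexive within its binding domain — allowed (Principle A).
— Julia: subject of the clause headed by 'warned'; c-commands the reflexive but lies outside its binding domain — cannot bind it (Principle A).
— Laura: object of the matrix clause; c-commands the reflexive but lies outside its binding domain — cannot bind it (Principle A).
— Uma: subject of the matrix clause; c-commands the reflexive but lies outside its binding domain — cannot bind it (Principle A).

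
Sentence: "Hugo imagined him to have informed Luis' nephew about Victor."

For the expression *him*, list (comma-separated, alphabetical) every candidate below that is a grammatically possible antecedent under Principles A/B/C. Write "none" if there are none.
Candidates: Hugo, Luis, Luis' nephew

*him* is a pronoun; Principle B requires it to be free in its binding domain — the matrix clause.
— Hugo: subject of the matrix clause; c-commands the pronoun within its binding domain — blocked (Principle B).
— Luis: possessor inside the object DP of the clause headed by 'informed'; is c-commanded by the pronoun; coreference would bind this R-expression — blocked (Principle C).
— Luis' nephew: object of the clause headed by 'informed'; is c-commanded by the pronoun; coreference would bind this R-expression — blocked (Principle C).

none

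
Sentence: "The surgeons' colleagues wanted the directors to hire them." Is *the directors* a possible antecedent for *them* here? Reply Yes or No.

*them* is a pronoun; Principle B requires it to be free in its binding domain — the clause headed by 'hire'.
— the directors: subject of the clause headed by 'hire'; c-commands the pronoun within its binding domain — blocked (Principle B).

No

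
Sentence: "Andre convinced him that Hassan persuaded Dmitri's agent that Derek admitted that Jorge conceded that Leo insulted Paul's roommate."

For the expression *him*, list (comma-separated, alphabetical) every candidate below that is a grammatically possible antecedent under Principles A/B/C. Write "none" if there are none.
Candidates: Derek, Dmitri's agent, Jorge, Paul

*him* is a pronoun; Principle B requires it to be free in its binding domain — the matrix clause.
— Derek: subject of the clause headed by 'admitted'; is c-commanded by the pronoun; coreference would bind this R-expression — blocked (Principle C).
— Dmitri's agent: object of the clause headed by 'persuaded'; is c-commanded by the pronoun; coreference would bind this R-expression — blocked (Principle C).
— Jorge: subject of the clause headed by 'conceded'; is c-commanded by the pronoun; coreference would bind this R-expression — blocked (Principle C).
— Paul: possessor inside the object DP of the clause headed by 'insulted'; is c-commanded by the pronoun; coreference would bind this R-expression — blocked (Principle C).

none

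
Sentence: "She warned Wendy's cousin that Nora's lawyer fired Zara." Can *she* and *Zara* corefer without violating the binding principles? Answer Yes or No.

*Zara* is an R-expression; Principle C requires it to be free (not bound by any c-commanding expression).
— she: subject of the matrix clause; the pronoun c-commands the R-expression — coreference blocked (Principle C).

No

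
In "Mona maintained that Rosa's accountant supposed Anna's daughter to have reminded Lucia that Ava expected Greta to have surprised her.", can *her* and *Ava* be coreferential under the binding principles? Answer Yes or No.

*Ava* is an R-expression; Principle C requires it to be free (not bound by any c-commanding expression).
— her: object of the clause headed by 'surprised'; the pronoun does not c-command the R-expression — coreference allowed.

Yes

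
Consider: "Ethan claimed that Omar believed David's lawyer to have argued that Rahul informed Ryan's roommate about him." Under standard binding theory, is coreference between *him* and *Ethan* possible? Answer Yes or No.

*Ethan* is an R-expression; Principle C requires it to be free (not bound by any c-commanding expression).
— him: second object of the clause headed by 'informed'; the pronoun does not c-command the R-expression — coreference allowed.

Yes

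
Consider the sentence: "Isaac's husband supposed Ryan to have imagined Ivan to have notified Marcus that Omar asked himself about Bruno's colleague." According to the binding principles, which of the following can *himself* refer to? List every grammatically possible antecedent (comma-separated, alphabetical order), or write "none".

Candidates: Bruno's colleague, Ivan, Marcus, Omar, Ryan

Omar

*himself* is a reflexive; Principle A requires it to be bound within its binding domain — the clause headed by 'asked'.
— Bruno's colleague: second object of the clause headed by 'asked'; does not c-command the reflexive — cannot bind it (Principle A).
— Ivan: subject of the clause headed by 'notified'; c-commands the reflexive but lies outside its binding domain — cannot bind it (Principle A).
— Marcus: object of the clause headed by 'notified'; c-commands the reflexive but lies outside its binding domain — cannot bind it (Principle A).
— Omar: subject of the clause headed by 'asked'; c-commands the reflexive within its binding domain — allowed (Principle A).
— Ryan: subject of the clause headed by 'imagined'; c-commands the reflexive but lies outside its binding domain — cannot bind it (Principle A).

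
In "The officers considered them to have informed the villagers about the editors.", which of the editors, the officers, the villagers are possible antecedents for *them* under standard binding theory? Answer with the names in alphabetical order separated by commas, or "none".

*them* is a pronoun; Principle B requires it to be free in its binding domain — the matrix clause.
— the editors: second object of the clause headed by 'informed'; is c-commanded by the pronoun; coreference would bind this R-expression — blocked (Principle C).
— the officers: subject of the matrix clause; c-commands the pronoun within its binding domain — blocked (Principle B).
— the villagers: object of the clause headed by 'informed'; is c-commanded by the pronoun; coreference would bind this R-expression — blocked (Principle C).

none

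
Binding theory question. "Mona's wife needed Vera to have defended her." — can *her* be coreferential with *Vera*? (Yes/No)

*her* is a pronoun; Principle B requires it to be free in its binding domain — the clause headed by 'defended'.
— Vera: subject of the clause headed by 'defended'; c-commands the pronoun within its binding domain — blocked (Principle B).

No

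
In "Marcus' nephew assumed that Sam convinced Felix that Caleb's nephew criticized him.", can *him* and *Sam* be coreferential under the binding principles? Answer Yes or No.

*Sam* is an R-expression; Principle C requires it to be free (not bound by any c-commanding expression).
— him: object of the clause headed by 'criticized'; the pronoun does not c-command the R-expression — coreference allowed.

Yes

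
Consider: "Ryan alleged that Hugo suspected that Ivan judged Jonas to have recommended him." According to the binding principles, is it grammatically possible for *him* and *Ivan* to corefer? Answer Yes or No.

*him* is a pronoun; Principle B requires it to be free in its binding domain — the clause headed by 'recommended'.
— Ivan: subject of the clause headed by 'judged'; c-commands the pronoun but lies outside its binding domain — allowed.

Yes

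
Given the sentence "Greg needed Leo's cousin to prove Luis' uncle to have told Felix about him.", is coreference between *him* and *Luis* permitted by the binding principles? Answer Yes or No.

Yes

*him* is a pronoun; Principle B requires it to be free in its binding domain — the clause headed by 'told'.
— Luis: possessor inside the subject DP of the clause headed by 'told'; does not c-command the pronoun — Principle B does not apply; allowed.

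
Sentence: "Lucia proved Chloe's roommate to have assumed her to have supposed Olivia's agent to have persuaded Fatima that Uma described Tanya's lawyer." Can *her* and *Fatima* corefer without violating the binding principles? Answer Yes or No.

*Fatima* is an R-expression; Principle C requires it to be free (not bound by any c-commanding expression).
— her: subject of the clause headed by 'supposed'; the pronoun c-commands the R-expression — coreference blocked (Principle C).

No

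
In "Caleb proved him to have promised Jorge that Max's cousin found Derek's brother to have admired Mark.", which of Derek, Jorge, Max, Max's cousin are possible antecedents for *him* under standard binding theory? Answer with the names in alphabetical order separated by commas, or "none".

none

*him* is a pronoun; Principle B requires it to be free in its binding domain — the matrix clause.
— Derek: possessor inside the subject DP of the clause headed by 'admired'; is c-commanded by the pronoun; coreference would bind this R-expression — blocked (Principle C).
— Jorge: object of the clause headed by 'promised'; is c-commanded by the pronoun; coreference would bind this R-expression — blocked (Principle C).
— Max: possessor inside the subject DP of the clause headed by 'found'; is c-commanded by the pronoun; coreference would bind this R-expression — blocked (Principle C).
— Max's cousin: subject of the clause headed by 'found'; is c-commanded by the pronoun; coreference would bind this R-expression — blocked (Principle C).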